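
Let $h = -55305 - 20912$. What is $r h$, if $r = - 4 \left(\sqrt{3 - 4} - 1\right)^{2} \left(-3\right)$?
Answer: $1829208 i \approx 1.8292 \cdot 10^{6} i$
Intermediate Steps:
$h = -76217$ ($h = -55305 - 20912 = -76217$)
$r = 12 \left(-1 + i\right)^{2}$ ($r = - 4 \left(\sqrt{-1} - 1\right)^{2} \left(-3\right) = - 4 \left(i - 1\right)^{2} \left(-3\right) = - 4 \left(-1 + i\right)^{2} \left(-3\right) = 12 \left(-1 + i\right)^{2} \approx - 24.0 i$)
$r h = - 24 i \left(-76217\right) = 1829208 i$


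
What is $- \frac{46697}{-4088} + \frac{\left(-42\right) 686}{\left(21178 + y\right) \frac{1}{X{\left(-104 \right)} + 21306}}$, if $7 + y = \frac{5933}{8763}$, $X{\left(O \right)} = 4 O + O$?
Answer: $- \frac{1531808868233959}{54174002552} \approx -28276.0$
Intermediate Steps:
$X{\left(O \right)} = 5 O$
$y = - \frac{55408}{8763}$ ($y = -7 + \frac{5933}{8763} = - \frac{55408}{8763} \approx -6.323$)
$- \frac{46697}{-4088} + \frac{\left(-42\right) 686}{\left(21178 + y\right) \frac{1}{X{\left(-104 \right)} + 21306}} = - \frac{46697}{-4088} + \frac{\left(-42\right) 686}{\left(21178 - \frac{55408}{8763}\right) \frac{1}{5 \left(-104\right) + 21306}} = \left(-46697\right) \left(- \frac{1}{4088}\right) - \frac{28812}{\frac{185527406}{8763} \frac{1}{-520 + 21306}} = \frac{6671}{584} - \frac{28812}{\frac{185527406}{8763} \cdot \frac{1}{20786}} = \frac{6671}{584} - \frac{28812}{\frac{92763703}{91073859}} = \frac{6671}{584} - \frac{2624020025508}{92763703} = - \frac{1531808868233959}{54174002552}$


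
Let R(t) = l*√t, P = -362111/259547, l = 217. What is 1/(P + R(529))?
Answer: 259547/1295036966 ≈ 0.00020042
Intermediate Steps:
P = -362111/259547 (P = -362111*1/259547 = -362111/259547 ≈ -1.3952)
R(t) = 217*√t
1/(P + R(529)) = 1/(-362111/259547 + 217*√529) = 1/(-362111/259547 + 217*23) = 1/(-362111/259547 + 4991) = 1/(1295036966/259547) = 259547/1295036966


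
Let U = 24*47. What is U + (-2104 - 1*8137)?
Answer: -9113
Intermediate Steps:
U = 1128
U + (-2104 - 1*8137) = 1128 + (-2104 - 1*8137) = 1128 + (-2104 - 8137) = 1128 - 10241 = -9113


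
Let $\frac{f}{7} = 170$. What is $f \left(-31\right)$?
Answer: $-36890$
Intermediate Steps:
$f = 1190$ ($f = 7 \cdot 170 = 1190$)
$f \left(-31\right) = 1190 \left(-31\right) = -36890$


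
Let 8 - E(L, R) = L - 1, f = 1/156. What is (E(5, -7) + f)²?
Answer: 390625/24336 ≈ 16.051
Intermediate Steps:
f = 1/156 ≈ 0.0064103
E(L, R) = 9 - L (E(L, R) = 8 - (L - 1) = 8 - (-1 + L) = 8 + (1 - L) = 9 - L)
(E(5, -7) + f)² = ((9 - 1*5) + 1/156)² = ((9 - 5) + 1/156)² = (4 + 1/156)² = (625/156)² = 390625/24336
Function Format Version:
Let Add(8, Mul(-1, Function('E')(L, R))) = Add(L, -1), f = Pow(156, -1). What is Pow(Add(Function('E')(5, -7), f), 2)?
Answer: Rational(390625, 24336) ≈ 16.051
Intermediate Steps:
f = Rational(1, 156) ≈ 0.0064103
Function('E')(L, R) = Add(9, Mul(-1, L)) (Function('E')(L, R) = Add(8, Mul(-1, Add(L, -1))) = Add(8, Mul(-1, Add(-1, L))) = Add(8, Add(1, Mul(-1, L))) = Add(9, Mul(-1, L)))
Pow(Add(Function('E')(5, -7), f), 2) = Pow(Add(Add(9, Mul(-1, 5)), Rational(1, 156)), 2) = Pow(Add(Add(9, -5), Rational(1, 156)), 2) = Pow(Add(4, Rational(1, 156)), 2) = Pow(Rational(625, 156), 2) = Rational(390625, 24336)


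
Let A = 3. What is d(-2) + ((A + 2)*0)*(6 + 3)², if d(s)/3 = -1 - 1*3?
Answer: -12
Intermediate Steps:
d(s) = -12 (d(s) = 3*(-1 - 1*3) = 3*(-1 - 3) = 3*(-4) = -12)
d(-2) + ((A + 2)*0)*(6 + 3)² = -12 + ((3 + 2)*0)*(6 + 3)² = -12 + (5*0)*9² = -12 + 0*81 = -12 + 0 = -12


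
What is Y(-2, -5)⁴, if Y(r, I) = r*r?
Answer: 256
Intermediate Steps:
Y(r, I) = r²
Y(-2, -5)⁴ = ((-2)²)⁴ = 4⁴ = 256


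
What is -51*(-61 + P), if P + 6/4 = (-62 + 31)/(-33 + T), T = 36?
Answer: 7429/2 ≈ 3714.5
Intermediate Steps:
P = -71/6 (P = -3/2 + (-62 + 31)/(-33 + 36) = -3/2 - 31/3 = -71/6 ≈ -11.833)
-51*(-61 + P) = -51*(-61 - 71/6) = -51*(-437/6) = 7429/2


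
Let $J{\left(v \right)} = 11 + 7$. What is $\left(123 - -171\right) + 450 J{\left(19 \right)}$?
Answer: $8394$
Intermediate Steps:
$J{\left(v \right)} = 18$
$\left(123 - -171\right) + 450 J{\left(19 \right)} = \left(123 - -171\right) + 450 \cdot 18 = \left(123 + 171\right) + 8100 = 294 + 8100 = 8394$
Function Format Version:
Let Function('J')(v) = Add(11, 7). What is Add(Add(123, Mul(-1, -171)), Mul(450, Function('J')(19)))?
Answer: 8394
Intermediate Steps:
Function('J')(v) = 18
Add(Add(123, Mul(-1, -171)), Mul(450, Function('J')(19))) = Add(Add(123, Mul(-1, -171)), Mul(450, 18)) = Add(Add(123, 171), 8100) = Add(294, 8100) = 8394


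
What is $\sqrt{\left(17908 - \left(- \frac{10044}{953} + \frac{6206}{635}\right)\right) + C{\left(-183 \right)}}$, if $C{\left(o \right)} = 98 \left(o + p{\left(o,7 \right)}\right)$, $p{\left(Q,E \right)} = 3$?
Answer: $\frac{\sqrt{98425533010110}}{605155} \approx 16.394$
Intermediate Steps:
$C{\left(o \right)} = 294 + 98 o$ ($C{\left(o \right)} = 98 \left(o + 3\right) = 98 \left(3 + o\right) = 294 + 98 o$)
$\sqrt{\left(17908 - \left(- \frac{10044}{953} + \frac{6206}{635}\right)\right) + C{\left(-183 \right)}} = \sqrt{\left(17908 - \left(- \frac{10044}{953} + \frac{6206}{635}\right)\right) + \left(294 + 98 \left(-183\right)\right)} = \sqrt{\left(17908 - - \frac{463622}{605155}\right) + \left(294 - 17934\right)} = \sqrt{\left(17908 + \left(\frac{10044}{953} - \frac{6206}{635}\right)\right) - 17640} = \sqrt{\left(17908 + \frac{463622}{605155}\right) - 17640} = \sqrt{\frac{10837579362}{605155} - 17640} = \sqrt{\frac{162645162}{605155}} = \frac{\sqrt{98425533010110}}{605155}$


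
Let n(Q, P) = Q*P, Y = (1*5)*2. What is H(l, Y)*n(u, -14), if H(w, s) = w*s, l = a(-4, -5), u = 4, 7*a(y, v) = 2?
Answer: -160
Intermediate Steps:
a(y, v) = 2/7 (a(y, v) = (⅐)*2 = 2/7)
l = 2/7 ≈ 0.28571
Y = 10 (Y = 5*2 = 10)
n(Q, P) = P*Q
H(w, s) = s*w
H(l, Y)*n(u, -14) = (10*(2/7))*(-14*4) = (20/7)*(-56) = -160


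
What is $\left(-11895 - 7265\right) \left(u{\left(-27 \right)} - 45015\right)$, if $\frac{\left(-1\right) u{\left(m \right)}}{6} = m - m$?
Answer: $862487400$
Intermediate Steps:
$u{\left(m \right)} = 0$ ($u{\left(m \right)} = - 6 \left(m - m\right) = \left(-6\right) 0 = 0$)
$\left(-11895 - 7265\right) \left(u{\left(-27 \right)} - 45015\right) = \left(-11895 - 7265\right) \left(0 - 45015\right) = \left(-19160\right) \left(-45015\right) = 862487400$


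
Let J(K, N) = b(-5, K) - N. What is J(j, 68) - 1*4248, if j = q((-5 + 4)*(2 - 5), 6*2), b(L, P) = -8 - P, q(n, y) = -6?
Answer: -4318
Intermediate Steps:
j = -6
J(K, N) = -8 - K - N (J(K, N) = (-8 - K) - N = -8 - K - N)
J(j, 68) - 1*4248 = (-8 - 1*(-6) - 1*68) - 1*4248 = (-8 + 6 - 68) - 4248 = -70 - 4248 = -4318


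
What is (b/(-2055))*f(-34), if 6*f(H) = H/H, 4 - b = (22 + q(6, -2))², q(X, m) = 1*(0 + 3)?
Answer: 69/1370 ≈ 0.050365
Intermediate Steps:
q(X, m) = 3 (q(X, m) = 1*3 = 3)
b = -621 (b = 4 - (22 + 3)² = 4 - 1*25² = 4 - 1*625 = 4 - 625 = -621)
f(H) = ⅙ (f(H) = (H/H)/6 = (⅙)*1 = ⅙)
(b/(-2055))*f(-34) = -621/(-2055)*(⅙) = -621*(-1/2055)*(⅙) = (207/685)*(⅙) = 69/1370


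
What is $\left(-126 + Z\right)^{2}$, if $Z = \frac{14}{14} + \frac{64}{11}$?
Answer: $\frac{1718721}{121} \approx 14204.0$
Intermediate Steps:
$Z = \frac{75}{11}$ ($Z = 14 \cdot \frac{1}{14} + 64 \cdot \frac{1}{11} = 1 + \frac{64}{11} = \frac{75}{11} \approx 6.8182$)
$\left(-126 + Z\right)^{2} = \left(-126 + \frac{75}{11}\right)^{2} = \left(- \frac{1311}{11}\right)^{2} = \frac{1718721}{121}$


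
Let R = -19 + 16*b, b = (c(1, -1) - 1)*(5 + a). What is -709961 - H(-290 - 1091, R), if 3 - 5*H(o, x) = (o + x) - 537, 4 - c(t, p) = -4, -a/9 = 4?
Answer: -3555217/5 ≈ -7.1104e+5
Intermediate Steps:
a = -36 (a = -9*4 = -36)
c(t, p) = 8 (c(t, p) = 4 - 1*(-4) = 4 + 4 = 8)
b = -217 (b = (8 - 1)*(5 - 36) = 7*(-31) = -217)
R = -3491 (R = -19 + 16*(-217) = -19 - 3472 = -3491)
H(o, x) = 108 - o/5 - x/5 (H(o, x) = 3/5 - ((o + x) - 537)/5 = 3/5 - (-537 + o + x)/5 = 3/5 + (537/5 - o/5 - x/5) = 108 - o/5 - x/5)
-709961 - H(-290 - 1091, R) = -709961 - (108 - (-290 - 1091)/5 - 1/5*(-3491)) = -709961 - (108 - 1/5*(-1381) + 3491/5) = -709961 - (108 + 1381/5 + 3491/5) = -709961 - 1*5412/5 = -709961 - 5412/5 = -3555217/5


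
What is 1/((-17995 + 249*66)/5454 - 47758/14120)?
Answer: -19252620/70628363 ≈ -0.27259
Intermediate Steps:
1/((-17995 + 249*66)/5454 - 47758/14120) = 1/((-17995 + 16434)*(1/5454) - 47758*1/14120) = 1/(-1561*1/5454 - 23879/7060) = 1/(-1561/5454 - 23879/7060) = 1/(-70628363/19252620) = -19252620/70628363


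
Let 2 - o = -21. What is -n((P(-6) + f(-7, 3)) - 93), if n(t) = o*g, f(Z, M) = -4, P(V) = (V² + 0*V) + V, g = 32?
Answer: -736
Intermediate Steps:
P(V) = V + V² (P(V) = (V² + 0) + V = V² + V = V + V²)
o = 23 (o = 2 - 1*(-21) = 2 + 21 = 23)
n(t) = 736 (n(t) = 23*32 = 736)
-n((P(-6) + f(-7, 3)) - 93) = -1*736 = -736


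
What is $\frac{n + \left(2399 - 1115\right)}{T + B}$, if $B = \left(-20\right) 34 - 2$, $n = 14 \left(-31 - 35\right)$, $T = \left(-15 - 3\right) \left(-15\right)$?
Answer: $- \frac{90}{103} \approx -0.87379$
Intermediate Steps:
$T = 270$ ($T = \left(-18\right) \left(-15\right) = 270$)
$n = -924$ ($n = 14 \left(-66\right) = -924$)
$B = -682$ ($B = -680 - 2 = -682$)
$\frac{n + \left(2399 - 1115\right)}{T + B} = \frac{-924 + \left(2399 - 1115\right)}{270 - 682} = \frac{-924 + \left(2399 - 1115\right)}{-412} = \left(-924 + 1284\right) \left(- \frac{1}{412}\right) = 360 \left(- \frac{1}{412}\right) = - \frac{90}{103}$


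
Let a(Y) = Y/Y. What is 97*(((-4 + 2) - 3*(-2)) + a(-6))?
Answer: 485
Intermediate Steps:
a(Y) = 1
97*(((-4 + 2) - 3*(-2)) + a(-6)) = 97*(((-4 + 2) - 3*(-2)) + 1) = 97*((-2 + 6) + 1) = 97*(4 + 1) = 97*5 = 485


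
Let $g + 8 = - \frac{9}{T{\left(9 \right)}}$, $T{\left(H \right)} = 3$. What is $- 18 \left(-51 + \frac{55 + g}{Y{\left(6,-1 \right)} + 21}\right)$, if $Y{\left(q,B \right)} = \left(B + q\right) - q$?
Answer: $\frac{4392}{5} \approx 878.4$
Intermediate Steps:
$Y{\left(q,B \right)} = B$
$g = -11$ ($g = -8 - \frac{9}{3} = -8 - 3 = -11$)
$- 18 \left(-51 + \frac{55 + g}{Y{\left(6,-1 \right)} + 21}\right) = - 18 \left(-51 + \frac{55 - 11}{-1 + 21}\right) = - 18 \left(-51 + \frac{44}{20}\right) = - 18 \left(-51 + 44 \cdot \frac{1}{20}\right) = - 18 \left(-51 + \frac{11}{5}\right) = \left(-18\right) \left(- \frac{244}{5}\right) = \frac{4392}{5}$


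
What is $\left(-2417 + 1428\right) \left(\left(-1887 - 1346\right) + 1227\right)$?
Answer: $1983934$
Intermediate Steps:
$\left(-2417 + 1428\right) \left(\left(-1887 - 1346\right) + 1227\right) = - 989 \left(\left(-1887 - 1346\right) + 1227\right) = - 989 \left(-3233 + 1227\right) = \left(-989\right) \left(-2006\right) = 1983934$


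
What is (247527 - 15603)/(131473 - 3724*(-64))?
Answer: 21084/33619 ≈ 0.62715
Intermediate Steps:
(247527 - 15603)/(131473 - 3724*(-64)) = 231924/(131473 + 238336) = 231924/369809 = 231924*(1/369809) = 21084/33619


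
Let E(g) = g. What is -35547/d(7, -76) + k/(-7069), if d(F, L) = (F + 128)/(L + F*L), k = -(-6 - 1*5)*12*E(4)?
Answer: 50926409488/318105 ≈ 1.6009e+5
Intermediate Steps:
k = 528 (k = -(-6 - 1*5)*12*4 = -(-6 - 5)*12*4 = -(-11*12)*4 = -(-132)*4 = -1*(-528) = 528)
d(F, L) = (128 + F)/(L + F*L)
-35547/d(7, -76) + k/(-7069) = -35547*(-76*(1 + 7)/(128 + 7)) + 528/(-7069) = -35547/((-1/76*135/8)) + 528*(-1/7069) = -35547/((-1/76*1/8*135)) - 528/7069 = -35547/(-135/608) - 528/7069 = -35547*(-608/135) - 528/7069 = 7204192/45 - 528/7069 = 50926409488/318105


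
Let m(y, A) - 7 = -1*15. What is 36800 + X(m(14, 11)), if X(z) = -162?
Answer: 36638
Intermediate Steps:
m(y, A) = -8 (m(y, A) = 7 - 1*15 = 7 - 15 = -8)
36800 + X(m(14, 11)) = 36800 - 162 = 36638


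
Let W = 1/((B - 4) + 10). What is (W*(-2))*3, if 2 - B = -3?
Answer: -6/11 ≈ -0.54545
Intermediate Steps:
B = 5 (B = 2 - 1*(-3) = 2 + 3 = 5)
W = 1/11 (W = 1/((5 - 4) + 10) = 1/(1 + 10) = 1/11 ≈ 0.090909)
(W*(-2))*3 = ((1/11)*(-2))*3 = -2/11*3 = -6/11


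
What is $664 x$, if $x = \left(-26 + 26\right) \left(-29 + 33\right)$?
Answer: $0$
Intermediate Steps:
$x = 0$ ($x = 0 \cdot 4 = 0$)
$664 x = 664 \cdot 0 = 0$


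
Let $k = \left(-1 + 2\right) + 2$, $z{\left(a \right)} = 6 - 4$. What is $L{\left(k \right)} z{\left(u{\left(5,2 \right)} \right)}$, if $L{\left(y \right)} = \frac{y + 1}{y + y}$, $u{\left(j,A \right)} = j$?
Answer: $\frac{4}{3} \approx 1.3333$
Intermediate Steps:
$z{\left(a \right)} = 2$ ($z{\left(a \right)} = 6 - 4 = 2$)
$k = 3$ ($k = 1 + 2 = 3$)
$L{\left(y \right)} = \frac{1 + y}{2 y}$
$L{\left(k \right)} z{\left(u{\left(5,2 \right)} \right)} = \frac{1 + 3}{2 \cdot 3} \cdot 2 = \frac{1}{2} \cdot \frac{1}{3} \cdot 4 \cdot 2 = \frac{2}{3} \cdot 2 = \frac{4}{3}$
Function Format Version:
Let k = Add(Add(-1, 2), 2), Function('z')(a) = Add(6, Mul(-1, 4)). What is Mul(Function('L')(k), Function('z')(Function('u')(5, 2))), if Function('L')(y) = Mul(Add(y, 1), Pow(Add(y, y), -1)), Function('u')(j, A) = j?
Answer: Rational(4, 3) ≈ 1.3333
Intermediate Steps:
Function('z')(a) = 2 (Function('z')(a) = Add(6, -4) = 2)
k = 3 (k = Add(1, 2) = 3)
Function('L')(y) = Mul(Rational(1, 2), Pow(y, -1), Add(1, y)) (Function('L')(y) = Mul(Add(1, y), Pow(Mul(2, y), -1)) = Mul(Add(1, y), Mul(Rational(1, 2), Pow(y, -1))) = Mul(Rational(1, 2), Pow(y, -1), Add(1, y)))
Mul(Function('L')(k), Function('z')(Function('u')(5, 2))) = Mul(Mul(Rational(1, 2), Pow(3, -1), Add(1, 3)), 2) = Mul(Mul(Rational(1, 2), Rational(1, 3), 4), 2) = Mul(Rational(2, 3), 2) = Rational(4, 3)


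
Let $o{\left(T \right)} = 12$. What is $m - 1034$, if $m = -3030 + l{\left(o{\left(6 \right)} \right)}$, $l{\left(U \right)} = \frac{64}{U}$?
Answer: $- \frac{12176}{3} \approx -4058.7$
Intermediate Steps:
$m = - \frac{9074}{3}$ ($m = -3030 + \frac{64}{12} = -3030 + 64 \cdot \frac{1}{12} = -3030 + \frac{16}{3} = - \frac{9074}{3} \approx -3024.7$)
$m - 1034 = - \frac{9074}{3} - 1034 = - \frac{12176}{3}$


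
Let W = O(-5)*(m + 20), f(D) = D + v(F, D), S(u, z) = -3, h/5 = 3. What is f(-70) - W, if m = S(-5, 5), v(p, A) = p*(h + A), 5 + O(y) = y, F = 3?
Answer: -65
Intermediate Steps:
h = 15 (h = 5*3 = 15)
O(y) = -5 + y
v(p, A) = p*(15 + A)
f(D) = 45 + 4*D (f(D) = D + 3*(15 + D) = D + (45 + 3*D) = 45 + 4*D)
m = -3
W = -170 (W = (-5 - 5)*(-3 + 20) = -10*17 = -170)
f(-70) - W = (45 + 4*(-70)) - 1*(-170) = (45 - 280) + 170 = -235 + 170 = -65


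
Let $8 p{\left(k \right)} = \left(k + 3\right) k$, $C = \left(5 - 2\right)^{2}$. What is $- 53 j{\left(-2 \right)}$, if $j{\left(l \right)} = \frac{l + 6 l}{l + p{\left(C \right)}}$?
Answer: $\frac{1484}{23} \approx 64.522$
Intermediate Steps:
$C = 9$ ($C = 3^{2} = 9$)
$p{\left(k \right)} = \frac{k \left(3 + k\right)}{8}$ ($p{\left(k \right)} = \frac{\left(k + 3\right) k}{8} = \frac{\left(3 + k\right) k}{8} = \frac{k \left(3 + k\right)}{8}$)
$j{\left(l \right)} = \frac{7 l}{\frac{27}{2} + l}$ ($j{\left(l \right)} = \frac{l + 6 l}{l + \frac{1}{8} \cdot 9 \left(3 + 9\right)} = \frac{7 l}{l + \frac{1}{8} \cdot 9 \cdot 12} = \frac{7 l}{l + \frac{27}{2}} = \frac{7 l}{\frac{27}{2} + l}$)
$- 53 j{\left(-2 \right)} = - 53 \cdot 14 \left(-2\right) \frac{1}{27 + 2 \left(-2\right)} = - 53 \cdot 14 \left(-2\right) \frac{1}{27 - 4} = - 53 \cdot 14 \left(-2\right) \frac{1}{23} = \left(-53\right) \left(- \frac{28}{23}\right) = \frac{1484}{23}$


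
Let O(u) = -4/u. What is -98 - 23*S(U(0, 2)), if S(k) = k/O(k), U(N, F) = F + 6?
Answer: 270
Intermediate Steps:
U(N, F) = 6 + F
S(k) = -k²/4 (S(k) = k/((-4/k)) = k*(-k/4) = -k²/4)
-98 - 23*S(U(0, 2)) = -98 - (-23)*(6 + 2)²/4 = -98 - (-23)*8²/4 = -98 - (-23)*64/4 = -98 - 23*(-16) = -98 + 368 = 270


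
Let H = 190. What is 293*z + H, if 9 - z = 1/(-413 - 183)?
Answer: 1685185/596 ≈ 2827.5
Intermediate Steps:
z = 5365/596 (z = 9 - 1/(-413 - 183) = 9 - 1/(-596) = 9 - 1*(-1/596) = 9 + 1/596 = 5365/596 ≈ 9.0017)
293*z + H = 293*(5365/596) + 190 = 1571945/596 + 190 = 1685185/596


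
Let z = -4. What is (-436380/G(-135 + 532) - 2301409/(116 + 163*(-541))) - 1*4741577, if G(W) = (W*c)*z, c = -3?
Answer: -165780144175705/34962599 ≈ -4.7416e+6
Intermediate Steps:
G(W) = 12*W (G(W) = (W*(-3))*(-4) = -3*W*(-4) = 12*W)
(-436380/G(-135 + 532) - 2301409/(116 + 163*(-541))) - 1*4741577 = (-436380*1/(12*(-135 + 532)) - 2301409/(116 + 163*(-541))) - 1*4741577 = (-436380/(12*397) - 2301409/(116 - 88183)) - 4741577 = (-436380/4764 - 2301409/(-88067)) - 4741577 = (-436380*1/4764 - 2301409*(-1/88067)) - 4741577 = (-36365/397 + 2301409/88067) - 4741577 = -2288897082/34962599 - 4741577 = -165780144175705/34962599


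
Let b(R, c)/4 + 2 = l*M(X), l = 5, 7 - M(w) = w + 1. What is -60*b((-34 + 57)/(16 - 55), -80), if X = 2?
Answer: -4320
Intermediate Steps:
M(w) = 6 - w (M(w) = 7 - (w + 1) = 7 - (1 + w) = 7 + (-1 - w) = 6 - w)
b(R, c) = 72 (b(R, c) = -8 + 4*(5*(6 - 1*2)) = -8 + 4*(5*(6 - 2)) = -8 + 4*(5*4) = -8 + 4*20 = -8 + 80 = 72)
-60*b((-34 + 57)/(16 - 55), -80) = -60*72 = -4320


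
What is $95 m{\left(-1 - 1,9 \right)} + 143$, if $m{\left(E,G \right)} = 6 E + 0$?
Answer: $-997$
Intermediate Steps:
$m{\left(E,G \right)} = 6 E$
$95 m{\left(-1 - 1,9 \right)} + 143 = 95 \cdot 6 \left(-1 - 1\right) + 143 = 95 \cdot 6 \left(-2\right) + 143 = 95 \left(-12\right) + 143 = -1140 + 143 = -997$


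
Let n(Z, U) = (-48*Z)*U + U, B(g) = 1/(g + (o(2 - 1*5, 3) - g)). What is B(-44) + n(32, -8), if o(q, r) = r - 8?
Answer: 61399/5 ≈ 12280.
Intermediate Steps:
o(q, r) = -8 + r
B(g) = -⅕ (B(g) = 1/(g + ((-8 + 3) - g)) = 1/(g + (-5 - g)) = 1/(-5) = -⅕)
n(Z, U) = U - 48*U*Z (n(Z, U) = -48*U*Z + U = U - 48*U*Z)
B(-44) + n(32, -8) = -⅕ - 8*(1 - 48*32) = -⅕ - 8*(1 - 1536) = -⅕ - 8*(-1535) = -⅕ + 12280 = 61399/5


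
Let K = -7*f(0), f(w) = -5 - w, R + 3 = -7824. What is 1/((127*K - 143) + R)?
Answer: -1/3525 ≈ -0.00028369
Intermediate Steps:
R = -7827 (R = -3 - 7824 = -7827)
K = 35 (K = -7*(-5 - 1*0) = -7*(-5 + 0) = -7*(-5) = 35)
1/((127*K - 143) + R) = 1/((127*35 - 143) - 7827) = 1/((4445 - 143) - 7827) = 1/(4302 - 7827) = 1/(-3525) = -1/3525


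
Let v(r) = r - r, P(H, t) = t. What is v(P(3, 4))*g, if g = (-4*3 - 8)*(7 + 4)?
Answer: 0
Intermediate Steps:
g = -220 (g = (-12 - 8)*11 = -20*11 = -220)
v(r) = 0
v(P(3, 4))*g = 0*(-220) = 0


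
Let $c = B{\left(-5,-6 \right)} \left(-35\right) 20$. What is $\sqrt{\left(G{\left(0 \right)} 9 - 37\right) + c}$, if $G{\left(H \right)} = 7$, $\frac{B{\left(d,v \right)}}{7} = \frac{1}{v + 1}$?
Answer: $\sqrt{1006} \approx 31.717$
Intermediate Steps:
$B{\left(d,v \right)} = \frac{7}{1 + v}$ ($B{\left(d,v \right)} = \frac{7}{v + 1} = \frac{7}{1 + v}$)
$c = 980$ ($c = \frac{7}{1 - 6} \left(-35\right) 20 = \frac{7}{-5} \left(-35\right) 20 = 7 \left(- \frac{1}{5}\right) \left(-35\right) 20 = \left(- \frac{7}{5}\right) \left(-35\right) 20 = 49 \cdot 20 = 980$)
$\sqrt{\left(G{\left(0 \right)} 9 - 37\right) + c} = \sqrt{\left(7 \cdot 9 - 37\right) + 980} = \sqrt{\left(63 - 37\right) + 980} = \sqrt{26 + 980} = \sqrt{1006}$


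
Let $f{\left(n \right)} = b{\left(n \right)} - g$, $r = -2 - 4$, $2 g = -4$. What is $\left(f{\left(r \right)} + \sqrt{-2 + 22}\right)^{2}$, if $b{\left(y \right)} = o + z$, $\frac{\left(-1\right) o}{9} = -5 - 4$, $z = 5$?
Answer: $7764 + 352 \sqrt{5} \approx 8551.1$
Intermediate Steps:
$g = -2$ ($g = \frac{1}{2} \left(-4\right) = -2$)
$r = -6$ ($r = -2 - 4 = -6$)
$o = 81$ ($o = - 9 \left(-5 - 4\right) = \left(-9\right) \left(-9\right) = 81$)
$b{\left(y \right)} = 86$ ($b{\left(y \right)} = 81 + 5 = 86$)
$f{\left(n \right)} = 88$ ($f{\left(n \right)} = 86 - -2 = 86 + 2 = 88$)
$\left(f{\left(r \right)} + \sqrt{-2 + 22}\right)^{2} = \left(88 + \sqrt{-2 + 22}\right)^{2} = \left(88 + \sqrt{20}\right)^{2} = \left(88 + 2 \sqrt{5}\right)^{2}$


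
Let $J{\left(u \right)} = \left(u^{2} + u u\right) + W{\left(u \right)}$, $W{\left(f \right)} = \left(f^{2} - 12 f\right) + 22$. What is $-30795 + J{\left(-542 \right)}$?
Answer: $857023$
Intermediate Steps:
$W{\left(f \right)} = 22 + f^{2} - 12 f$
$J{\left(u \right)} = 22 - 12 u + 3 u^{2}$ ($J{\left(u \right)} = \left(u^{2} + u u\right) + \left(22 + u^{2} - 12 u\right) = \left(u^{2} + u^{2}\right) + \left(22 + u^{2} - 12 u\right) = 2 u^{2} + \left(22 + u^{2} - 12 u\right) = 22 - 12 u + 3 u^{2}$)
$-30795 + J{\left(-542 \right)} = -30795 + \left(22 - -6504 + 3 \left(-542\right)^{2}\right) = -30795 + \left(22 + 6504 + 3 \cdot 293764\right) = -30795 + \left(22 + 6504 + 881292\right) = -30795 + 887818 = 857023$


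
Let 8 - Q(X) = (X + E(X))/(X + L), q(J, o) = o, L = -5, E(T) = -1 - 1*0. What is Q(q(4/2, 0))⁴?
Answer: 2313441/625 ≈ 3701.5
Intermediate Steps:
E(T) = -1 (E(T) = -1 + 0 = -1)
Q(X) = 8 - (-1 + X)/(-5 + X) (Q(X) = 8 - (X - 1)/(X - 5) = 8 - (-1 + X)/(-5 + X))
Q(q(4/2, 0))⁴ = ((-39 + 7*0)/(-5 + 0))⁴ = ((-39 + 0)/(-5))⁴ = (-⅕*(-39))⁴ = (39/5)⁴ = 2313441/625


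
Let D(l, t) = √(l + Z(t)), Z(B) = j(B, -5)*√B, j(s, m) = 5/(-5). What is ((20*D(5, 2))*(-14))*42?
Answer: -11760*√(5 - √2) ≈ -22269.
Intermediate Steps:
j(s, m) = -1 (j(s, m) = 5*(-⅕) = -1)
Z(B) = -√B
D(l, t) = √(l - √t)
((20*D(5, 2))*(-14))*42 = ((20*√(5 - √2))*(-14))*42 = -280*√(5 - √2)*42 = -11760*√(5 - √2)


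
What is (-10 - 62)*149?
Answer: -10728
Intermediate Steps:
(-10 - 62)*149 = -72*149 = -10728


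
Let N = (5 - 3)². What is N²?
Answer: 16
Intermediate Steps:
N = 4 (N = 2² = 4)
N² = 4² = 16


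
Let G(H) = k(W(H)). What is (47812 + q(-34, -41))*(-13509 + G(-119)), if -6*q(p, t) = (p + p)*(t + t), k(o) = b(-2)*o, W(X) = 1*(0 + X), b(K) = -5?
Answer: -1816328272/3 ≈ -6.0544e+8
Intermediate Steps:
W(X) = X (W(X) = 1*X = X)
k(o) = -5*o
q(p, t) = -2*p*t/3 (q(p, t) = -(p + p)*(t + t)/6 = -2*p*2*t/6 = -2*p*t/3)
G(H) = -5*H
(47812 + q(-34, -41))*(-13509 + G(-119)) = (47812 - ⅔*(-34)*(-41))*(-13509 - 5*(-119)) = (47812 - 2788/3)*(-13509 + 595) = (140648/3)*(-12914) = -1816328272/3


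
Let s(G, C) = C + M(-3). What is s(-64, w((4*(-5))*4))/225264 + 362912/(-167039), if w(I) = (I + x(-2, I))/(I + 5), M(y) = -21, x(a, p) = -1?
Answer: -340643067437/156782805400 ≈ -2.1727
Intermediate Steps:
w(I) = (-1 + I)/(5 + I) (w(I) = (I - 1)/(I + 5) = (-1 + I)/(5 + I))
s(G, C) = -21 + C (s(G, C) = C - 21 = -21 + C)
s(-64, w((4*(-5))*4))/225264 + 362912/(-167039) = (-21 + (-1 + (4*(-5))*4)/(5 + (4*(-5))*4))/225264 + 362912/(-167039) = (-21 + (-1 - 20*4)/(5 - 20*4))*(1/225264) + 362912*(-1/167039) = (-21 + (-1 - 80)/(5 - 80))*(1/225264) - 362912/167039 = (-21 - 81/(-75))*(1/225264) - 362912/167039 = (-21 - 1/75*(-81))*(1/225264) - 362912/167039 = (-21 + 27/25)*(1/225264) - 362912/167039 = -498/25*1/225264 - 362912/167039 = -83/938600 - 362912/167039 = -340643067437/156782805400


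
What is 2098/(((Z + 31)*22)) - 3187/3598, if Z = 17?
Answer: 1045783/949872 ≈ 1.1010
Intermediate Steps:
2098/(((Z + 31)*22)) - 3187/3598 = 2098/(((17 + 31)*22)) - 3187/3598 = 2098/((48*22)) - 3187*1/3598 = 2098/1056 - 3187/3598 = 2098*(1/1056) - 3187/3598 = 1049/528 - 3187/3598 = 1045783/949872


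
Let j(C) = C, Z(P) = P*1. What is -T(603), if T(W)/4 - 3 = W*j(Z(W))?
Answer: -1454448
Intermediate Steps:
Z(P) = P
T(W) = 12 + 4*W² (T(W) = 12 + 4*(W*W) = 12 + 4*W²)
-T(603) = -(12 + 4*603²) = -(12 + 4*363609) = -(12 + 1454436) = -1*1454448 = -1454448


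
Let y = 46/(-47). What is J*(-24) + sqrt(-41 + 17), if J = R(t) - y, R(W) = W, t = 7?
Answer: -9000/47 + 2*I*sqrt(6) ≈ -191.49 + 4.899*I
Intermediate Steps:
y = -46/47 (y = 46*(-1/47) = -46/47 ≈ -0.97872)
J = 375/47 (J = 7 - 1*(-46/47) = 7 + 46/47 = 375/47 ≈ 7.9787)
J*(-24) + sqrt(-41 + 17) = (375/47)*(-24) + sqrt(-41 + 17) = -9000/47 + sqrt(-24) = -9000/47 + 2*I*sqrt(6)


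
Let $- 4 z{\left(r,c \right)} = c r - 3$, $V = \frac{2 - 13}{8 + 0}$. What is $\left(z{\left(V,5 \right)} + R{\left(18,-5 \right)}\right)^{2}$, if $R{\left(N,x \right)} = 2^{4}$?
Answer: $\frac{349281}{1024} \approx 341.09$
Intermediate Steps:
$R{\left(N,x \right)} = 16$
$V = - \frac{11}{8} \approx -1.375$
$z{\left(r,c \right)} = \frac{3}{4} - \frac{c r}{4}$ ($z{\left(r,c \right)} = - \frac{c r - 3}{4} = - \frac{-3 + c r}{4} = \frac{3}{4} - \frac{c r}{4}$)
$\left(z{\left(V,5 \right)} + R{\left(18,-5 \right)}\right)^{2} = \left(\left(\frac{3}{4} - \frac{5}{4} \left(- \frac{11}{8}\right)\right) + 16\right)^{2} = \left(\left(\frac{3}{4} + \frac{55}{32}\right) + 16\right)^{2} = \left(\frac{79}{32} + 16\right)^{2} = \left(\frac{591}{32}\right)^{2} = \frac{349281}{1024}$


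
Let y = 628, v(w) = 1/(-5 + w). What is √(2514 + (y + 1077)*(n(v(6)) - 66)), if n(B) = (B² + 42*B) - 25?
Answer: 3*I*√8814 ≈ 281.65*I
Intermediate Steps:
n(B) = -25 + B² + 42*B
√(2514 + (y + 1077)*(n(v(6)) - 66)) = √(2514 + (628 + 1077)*((-25 + (1/(-5 + 6))² + 42/(-5 + 6)) - 66)) = √(2514 + 1705*((-25 + (1/1)² + 42/1) - 66)) = √(2514 + 1705*((-25 + 1² + 42*1) - 66)) = √(2514 + 1705*((-25 + 1 + 42) - 66)) = √(2514 + 1705*(18 - 66)) = √(2514 + 1705*(-48)) = √(2514 - 81840) = √(-79326) = 3*I*√8814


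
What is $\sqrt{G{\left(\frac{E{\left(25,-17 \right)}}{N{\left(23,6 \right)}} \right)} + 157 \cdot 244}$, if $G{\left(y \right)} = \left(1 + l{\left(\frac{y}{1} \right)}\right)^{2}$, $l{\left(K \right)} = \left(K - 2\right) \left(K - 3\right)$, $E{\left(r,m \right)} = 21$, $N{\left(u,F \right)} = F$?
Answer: $\frac{\sqrt{612977}}{4} \approx 195.73$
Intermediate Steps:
$l{\left(K \right)} = \left(-3 + K\right) \left(-2 + K\right)$ ($l{\left(K \right)} = \left(-2 + K\right) \left(-3 + K\right) = \left(-3 + K\right) \left(-2 + K\right)$)
$G{\left(y \right)} = \left(7 + y^{2} - 5 y\right)^{2}$ ($G{\left(y \right)} = \left(1 + \left(6 + \left(\frac{y}{1}\right)^{2} - 5 \frac{y}{1}\right)\right)^{2} = \left(1 + \left(6 + \left(y 1\right)^{2} - 5 y 1\right)\right)^{2} = \left(1 + \left(6 + y^{2} - 5 y\right)\right)^{2} = \left(7 + y^{2} - 5 y\right)^{2}$)
$\sqrt{G{\left(\frac{E{\left(25,-17 \right)}}{N{\left(23,6 \right)}} \right)} + 157 \cdot 244} = \sqrt{\left(7 + \left(\frac{21}{6}\right)^{2} - 5 \cdot \frac{21}{6}\right)^{2} + 157 \cdot 244} = \sqrt{\left(7 + \left(21 \cdot \frac{1}{6}\right)^{2} - 5 \cdot 21 \cdot \frac{1}{6}\right)^{2} + 38308} = \sqrt{\left(7 + \left(\frac{7}{2}\right)^{2} - \frac{35}{2}\right)^{2} + 38308} = \sqrt{\left(7 + \frac{49}{4} - \frac{35}{2}\right)^{2} + 38308} = \sqrt{\left(\frac{7}{4}\right)^{2} + 38308} = \sqrt{\frac{49}{16} + 38308} = \sqrt{\frac{612977}{16}} = \frac{\sqrt{612977}}{4}$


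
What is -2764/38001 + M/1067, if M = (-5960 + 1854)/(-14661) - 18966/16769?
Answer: -244336285587368/3322836316997901 ≈ -0.073532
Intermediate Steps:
M = -209207012/245850309 (M = -4106*(-1/14661) - 18966*1/16769 = 4106/14661 - 18966/16769 = -209207012/245850309 ≈ -0.85095)
-2764/38001 + M/1067 = -2764/38001 - 209207012/245850309/1067 = -2764*1/38001 - 209207012/245850309*1/1067 = -2764/38001 - 209207012/262322279703 = -244336285587368/3322836316997901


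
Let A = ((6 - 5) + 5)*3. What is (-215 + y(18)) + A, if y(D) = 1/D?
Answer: -3545/18 ≈ -196.94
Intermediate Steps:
A = 18 (A = (1 + 5)*3 = 6*3 = 18)
(-215 + y(18)) + A = (-215 + 1/18) + 18 = -3869/18 + 18 = -3545/18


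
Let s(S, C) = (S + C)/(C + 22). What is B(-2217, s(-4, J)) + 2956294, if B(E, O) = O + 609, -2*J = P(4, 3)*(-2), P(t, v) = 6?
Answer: 41396643/14 ≈ 2.9569e+6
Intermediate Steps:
J = 6 (J = -3*(-2) = -½*(-12) = 6)
s(S, C) = (C + S)/(22 + C)
B(E, O) = 609 + O
B(-2217, s(-4, J)) + 2956294 = (609 + (6 - 4)/(22 + 6)) + 2956294 = (609 + 2/28) + 2956294 = (609 + (1/28)*2) + 2956294 = (609 + 1/14) + 2956294 = 8527/14 + 2956294 = 41396643/14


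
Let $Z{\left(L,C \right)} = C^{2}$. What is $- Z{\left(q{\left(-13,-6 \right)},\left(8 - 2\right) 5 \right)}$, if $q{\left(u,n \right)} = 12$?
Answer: $-900$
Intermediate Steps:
$- Z{\left(q{\left(-13,-6 \right)},\left(8 - 2\right) 5 \right)} = - \left(\left(8 - 2\right) 5\right)^{2} = - \left(6 \cdot 5\right)^{2} = - 30^{2} = \left(-1\right) 900 = -900$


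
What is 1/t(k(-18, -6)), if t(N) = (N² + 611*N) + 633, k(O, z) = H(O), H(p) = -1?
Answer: 1/23 ≈ 0.043478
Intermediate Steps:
k(O, z) = -1
t(N) = 633 + N² + 611*N
1/t(k(-18, -6)) = 1/(633 + (-1)² + 611*(-1)) = 1/(633 + 1 - 611) = 1/23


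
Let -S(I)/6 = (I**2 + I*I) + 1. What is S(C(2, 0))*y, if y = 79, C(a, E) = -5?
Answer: -24174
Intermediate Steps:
S(I) = -6 - 12*I**2 (S(I) = -6*((I**2 + I*I) + 1) = -6*((I**2 + I**2) + 1) = -6*(2*I**2 + 1) = -6*(1 + 2*I**2) = -6 - 12*I**2)
S(C(2, 0))*y = (-6 - 12*(-5)**2)*79 = (-6 - 12*25)*79 = (-6 - 300)*79 = -306*79 = -24174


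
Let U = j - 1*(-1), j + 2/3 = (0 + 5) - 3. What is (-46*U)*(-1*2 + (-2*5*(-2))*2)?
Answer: -12236/3 ≈ -4078.7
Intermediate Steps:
j = 4/3 (j = -⅔ + ((0 + 5) - 3) = -⅔ + (5 - 3) = -⅔ + 2 = 4/3 ≈ 1.3333)
U = 7/3 (U = 4/3 - 1*(-1) = 4/3 + 1 = 7/3 ≈ 2.3333)
(-46*U)*(-1*2 + (-2*5*(-2))*2) = (-46*7/3)*(-1*2 + (-2*5*(-2))*2) = -322*(-2 - 10*(-2)*2)/3 = -322*(-2 + 20*2)/3 = -322*(-2 + 40)/3 = -322/3*38 = -12236/3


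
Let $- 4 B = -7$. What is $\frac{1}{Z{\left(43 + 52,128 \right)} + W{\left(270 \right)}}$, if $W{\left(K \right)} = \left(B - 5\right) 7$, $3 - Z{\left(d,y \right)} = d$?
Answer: $- \frac{4}{459} \approx -0.0087146$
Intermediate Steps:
$B = \frac{7}{4}$ ($B = \left(- \frac{1}{4}\right) \left(-7\right) = \frac{7}{4} \approx 1.75$)
$Z{\left(d,y \right)} = 3 - d$
$W{\left(K \right)} = - \frac{91}{4}$ ($W{\left(K \right)} = \left(\frac{7}{4} - 5\right) 7 = \left(- \frac{13}{4}\right) 7 = - \frac{91}{4}$)
$\frac{1}{Z{\left(43 + 52,128 \right)} + W{\left(270 \right)}} = \frac{1}{\left(3 - \left(43 + 52\right)\right) - \frac{91}{4}} = \frac{1}{\left(3 - 95\right) - \frac{91}{4}} = \frac{1}{-92 - \frac{91}{4}} = \frac{1}{- \frac{459}{4}} = - \frac{4}{459}$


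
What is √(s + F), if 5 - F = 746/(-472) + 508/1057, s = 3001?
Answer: √46780175401855/124726 ≈ 54.837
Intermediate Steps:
F = 1521633/249452 (F = 5 - (746/(-472) + 508/1057) = 5 - (746*(-1/472) + 508*(1/1057)) = 5 - (-373/236 + 508/1057) = 5 - 1*(-274373/249452) = 5 + 274373/249452 = 1521633/249452 ≈ 6.0999)
√(s + F) = √(3001 + 1521633/249452) = √(750127085/249452) = √46780175401855/124726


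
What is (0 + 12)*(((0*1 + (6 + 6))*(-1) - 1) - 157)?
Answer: -2040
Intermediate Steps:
(0 + 12)*(((0*1 + (6 + 6))*(-1) - 1) - 157) = 12*(((0 + 12)*(-1) - 1) - 157) = 12*((12*(-1) - 1) - 157) = 12*((-12 - 1) - 157) = 12*(-13 - 157) = 12*(-170) = -2040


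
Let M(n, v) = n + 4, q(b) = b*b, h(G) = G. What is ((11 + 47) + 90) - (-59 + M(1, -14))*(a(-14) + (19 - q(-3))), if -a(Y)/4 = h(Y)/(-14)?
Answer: 472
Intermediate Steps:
q(b) = b²
M(n, v) = 4 + n
a(Y) = 2*Y/7 (a(Y) = -4*Y/(-14) = -4*Y*(-1)/14 = -(-2)*Y/7 = 2*Y/7)
((11 + 47) + 90) - (-59 + M(1, -14))*(a(-14) + (19 - q(-3))) = ((11 + 47) + 90) - (-59 + (4 + 1))*((2/7)*(-14) + (19 - 1*(-3)²)) = (58 + 90) - (-59 + 5)*(-4 + (19 - 1*9)) = 148 - (-54)*(-4 + (19 - 9)) = 148 - (-54)*(-4 + 10) = 148 - (-54)*6 = 148 - 1*(-324) = 148 + 324 = 472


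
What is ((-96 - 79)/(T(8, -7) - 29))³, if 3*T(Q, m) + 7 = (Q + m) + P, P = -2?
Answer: 1157625/6859 ≈ 168.77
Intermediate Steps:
T(Q, m) = -3 + Q/3 + m/3 (T(Q, m) = -7/3 + ((Q + m) - 2)/3 = -7/3 + (-2 + Q + m)/3 = -7/3 + (-⅔ + Q/3 + m/3) = -3 + Q/3 + m/3)
((-96 - 79)/(T(8, -7) - 29))³ = ((-96 - 79)/((-3 + (⅓)*8 + (⅓)*(-7)) - 29))³ = (-175/((-3 + 8/3 - 7/3) - 29))³ = (-175/(-8/3 - 29))³ = (-175/(-95/3))³ = (-175*(-3/95))³ = (105/19)³ = 1157625/6859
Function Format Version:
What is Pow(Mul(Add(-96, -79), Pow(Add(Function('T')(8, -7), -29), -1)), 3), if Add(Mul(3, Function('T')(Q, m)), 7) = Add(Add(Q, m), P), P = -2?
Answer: Rational(1157625, 6859) ≈ 168.77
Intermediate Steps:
Function('T')(Q, m) = Add(-3, Mul(Rational(1, 3), Q), Mul(Rational(1, 3), m)) (Function('T')(Q, m) = Add(Rational(-7, 3), Mul(Rational(1, 3), Add(Add(Q, m), -2))) = Add(Rational(-7, 3), Mul(Rational(1, 3), Add(-2, Q, m))) = Add(Rational(-7, 3), Add(Rational(-2, 3), Mul(Rational(1, 3), Q), Mul(Rational(1, 3), m))) = Add(-3, Mul(Rational(1, 3), Q), Mul(Rational(1, 3), m)))
Pow(Mul(Add(-96, -79), Pow(Add(Function('T')(8, -7), -29), -1)), 3) = Pow(Mul(Add(-96, -79), Pow(Add(Add(-3, Mul(Rational(1, 3), 8), Mul(Rational(1, 3), -7)), -29), -1)), 3) = Pow(Mul(-175, Pow(Add(Add(-3, Rational(8, 3), Rational(-7, 3)), -29), -1)), 3) = Pow(Mul(-175, Pow(Add(Rational(-8, 3), -29), -1)), 3) = Pow(Mul(-175, Pow(Rational(-95, 3), -1)), 3) = Pow(Mul(-175, Rational(-3, 95)), 3) = Pow(Rational(105, 19), 3) = Rational(1157625, 6859)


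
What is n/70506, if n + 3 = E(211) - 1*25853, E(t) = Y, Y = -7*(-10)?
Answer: -12893/35253 ≈ -0.36573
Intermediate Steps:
Y = 70
E(t) = 70
n = -25786 (n = -3 + (70 - 1*25853) = -3 + (70 - 25853) = -3 - 25783 = -25786)
n/70506 = -25786/70506 = -25786*1/70506 = -12893/35253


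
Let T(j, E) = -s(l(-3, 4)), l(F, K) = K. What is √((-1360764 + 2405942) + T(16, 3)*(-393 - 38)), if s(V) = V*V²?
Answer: √1072762 ≈ 1035.7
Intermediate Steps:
s(V) = V³
T(j, E) = -64 (T(j, E) = -1*4³ = -1*64 = -64)
√((-1360764 + 2405942) + T(16, 3)*(-393 - 38)) = √((-1360764 + 2405942) - 64*(-393 - 38)) = √(1045178 - 64*(-431)) = √(1045178 + 27584) = √1072762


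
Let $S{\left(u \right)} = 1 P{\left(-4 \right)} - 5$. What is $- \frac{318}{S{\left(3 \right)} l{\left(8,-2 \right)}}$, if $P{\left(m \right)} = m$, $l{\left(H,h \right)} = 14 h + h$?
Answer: $- \frac{53}{45} \approx -1.1778$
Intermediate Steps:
$l{\left(H,h \right)} = 15 h$
$S{\left(u \right)} = -9$ ($S{\left(u \right)} = 1 \left(-4\right) - 5 = -4 - 5 = -9$)
$- \frac{318}{S{\left(3 \right)} l{\left(8,-2 \right)}} = - \frac{318}{\left(-9\right) 15 \left(-2\right)} = - \frac{318}{\left(-9\right) \left(-30\right)} = - \frac{318}{270} = \left(-318\right) \frac{1}{270} = - \frac{53}{45}$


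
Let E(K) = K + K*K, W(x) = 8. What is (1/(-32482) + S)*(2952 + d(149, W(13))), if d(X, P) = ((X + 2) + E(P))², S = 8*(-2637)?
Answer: -36099142821913/32482 ≈ -1.1114e+9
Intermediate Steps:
E(K) = K + K²
S = -21096
d(X, P) = (2 + X + P*(1 + P))² (d(X, P) = ((X + 2) + P*(1 + P))² = ((2 + X) + P*(1 + P))² = (2 + X + P*(1 + P))²)
(1/(-32482) + S)*(2952 + d(149, W(13))) = (1/(-32482) - 21096)*(2952 + (2 + 149 + 8*(1 + 8))²) = (-1/32482 - 21096)*(2952 + (2 + 149 + 8*9)²) = -685240273*(2952 + (2 + 149 + 72)²)/32482 = -685240273*(2952 + 223²)/32482 = -685240273*(2952 + 49729)/32482 = -685240273/32482*52681 = -36099142821913/32482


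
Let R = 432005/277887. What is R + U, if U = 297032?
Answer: 82541763389/277887 ≈ 2.9703e+5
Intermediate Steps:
R = 432005/277887 (R = 432005*(1/277887) = 432005/277887 ≈ 1.5546)
R + U = 432005/277887 + 297032 = 82541763389/277887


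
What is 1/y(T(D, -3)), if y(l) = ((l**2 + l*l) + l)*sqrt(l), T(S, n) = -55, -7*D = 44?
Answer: -I*sqrt(55)/329725 ≈ -2.2492e-5*I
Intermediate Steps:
D = -44/7 (D = -1/7*44 = -44/7 ≈ -6.2857)
y(l) = sqrt(l)*(l + 2*l**2) (y(l) = ((l**2 + l**2) + l)*sqrt(l) = (2*l**2 + l)*sqrt(l) = (l + 2*l**2)*sqrt(l) = sqrt(l)*(l + 2*l**2))
1/y(T(D, -3)) = 1/((-55)**(3/2)*(1 + 2*(-55))) = 1/((-55*I*sqrt(55))*(1 - 110)) = 1/(-55*I*sqrt(55)*(-109)) = 1/(5995*I*sqrt(55)) = -I*sqrt(55)/329725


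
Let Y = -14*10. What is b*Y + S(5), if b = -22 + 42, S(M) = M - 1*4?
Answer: -2799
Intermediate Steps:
S(M) = -4 + M (S(M) = M - 4 = -4 + M)
Y = -140
b = 20
b*Y + S(5) = 20*(-140) + (-4 + 5) = -2800 + 1 = -2799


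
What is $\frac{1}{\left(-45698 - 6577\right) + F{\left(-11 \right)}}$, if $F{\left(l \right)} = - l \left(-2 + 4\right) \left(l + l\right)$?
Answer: $- \frac{1}{52759} \approx -1.8954 \cdot 10^{-5}$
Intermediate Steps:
$F{\left(l \right)} = - 4 l^{2}$ ($F{\left(l \right)} = - l 2 \cdot 2 l = - l 4 l = - 4 l^{2}$)
$\frac{1}{\left(-45698 - 6577\right) + F{\left(-11 \right)}} = \frac{1}{\left(-45698 - 6577\right) - 4 \left(-11\right)^{2}} = \frac{1}{-52275 - 484} = \frac{1}{-52759} = - \frac{1}{52759}$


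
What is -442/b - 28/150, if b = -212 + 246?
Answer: -989/75 ≈ -13.187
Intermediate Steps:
b = 34
-442/b - 28/150 = -442/34 - 28/150 = -442*1/34 - 28*1/150 = -13 - 14/75 = -989/75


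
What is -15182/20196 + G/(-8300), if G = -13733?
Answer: 37835267/41906700 ≈ 0.90285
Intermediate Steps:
-15182/20196 + G/(-8300) = -15182/20196 - 13733/(-8300) = -15182*1/20196 - 13733*(-1/8300) = -7591/10098 + 13733/8300 = 37835267/41906700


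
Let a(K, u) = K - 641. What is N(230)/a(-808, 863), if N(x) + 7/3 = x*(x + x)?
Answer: -317393/4347 ≈ -73.014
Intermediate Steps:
N(x) = -7/3 + 2*x² (N(x) = -7/3 + x*(x + x) = -7/3 + x*(2*x) = -7/3 + 2*x²)
a(K, u) = -641 + K
N(230)/a(-808, 863) = (-7/3 + 2*230²)/(-641 - 808) = (-7/3 + 2*52900)/(-1449) = (-7/3 + 105800)*(-1/1449) = (317393/3)*(-1/1449) = -317393/4347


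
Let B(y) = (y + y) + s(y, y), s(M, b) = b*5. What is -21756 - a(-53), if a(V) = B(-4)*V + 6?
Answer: -23246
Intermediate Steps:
s(M, b) = 5*b
B(y) = 7*y (B(y) = (y + y) + 5*y = 2*y + 5*y = 7*y)
a(V) = 6 - 28*V (a(V) = (7*(-4))*V + 6 = -28*V + 6 = 6 - 28*V)
-21756 - a(-53) = -21756 - (6 - 28*(-53)) = -21756 - (6 + 1484) = -21756 - 1*1490 = -21756 - 1490 = -23246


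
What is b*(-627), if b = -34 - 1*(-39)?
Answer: -3135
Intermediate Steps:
b = 5 (b = -34 + 39 = 5)
b*(-627) = 5*(-627) = -3135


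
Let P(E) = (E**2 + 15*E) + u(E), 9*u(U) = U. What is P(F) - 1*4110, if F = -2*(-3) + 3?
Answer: -3893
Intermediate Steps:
u(U) = U/9
F = 9 (F = 6 + 3 = 9)
P(E) = E**2 + 136*E/9 (P(E) = (E**2 + 15*E) + E/9 = E**2 + 136*E/9)
P(F) - 1*4110 = (1/9)*9*(136 + 9*9) - 1*4110 = (1/9)*9*(136 + 81) - 4110 = (1/9)*9*217 - 4110 = 217 - 4110 = -3893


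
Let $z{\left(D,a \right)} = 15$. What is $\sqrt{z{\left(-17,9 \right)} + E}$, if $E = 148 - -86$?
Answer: $\sqrt{249} \approx 15.78$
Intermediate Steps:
$E = 234$ ($E = 148 + 86 = 234$)
$\sqrt{z{\left(-17,9 \right)} + E} = \sqrt{15 + 234} = \sqrt{249}$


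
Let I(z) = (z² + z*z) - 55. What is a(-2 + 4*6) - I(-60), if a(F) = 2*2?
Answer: -7141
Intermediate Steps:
I(z) = -55 + 2*z² (I(z) = (z² + z²) - 55 = 2*z² - 55 = -55 + 2*z²)
a(F) = 4
a(-2 + 4*6) - I(-60) = 4 - (-55 + 2*(-60)²) = 4 - (-55 + 2*3600) = 4 - (-55 + 7200) = 4 - 1*7145 = 4 - 7145 = -7141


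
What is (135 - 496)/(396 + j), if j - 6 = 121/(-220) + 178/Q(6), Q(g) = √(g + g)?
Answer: -173908140/190226123 + 12851600*√3/190226123 ≈ -0.79720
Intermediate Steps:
Q(g) = √2*√g (Q(g) = √(2*g) = √2*√g)
j = 109/20 + 89*√3/3 (j = 6 + (121/(-220) + 178/((√2*√6))) = 6 + (121*(-1/220) + 178/((2*√3))) = 6 + (-11/20 + 178*(√3/6)) = 6 + (-11/20 + 89*√3/3) = 109/20 + 89*√3/3 ≈ 56.834)
(135 - 496)/(396 + j) = (135 - 496)/(396 + (109/20 + 89*√3/3)) = -361/(8029/20 + 89*√3/3)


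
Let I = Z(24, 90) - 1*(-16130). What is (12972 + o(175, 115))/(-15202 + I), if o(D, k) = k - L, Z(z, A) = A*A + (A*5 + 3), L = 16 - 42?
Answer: 13113/9481 ≈ 1.3831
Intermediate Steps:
L = -26
Z(z, A) = 3 + A² + 5*A (Z(z, A) = A² + (5*A + 3) = A² + (3 + 5*A) = 3 + A² + 5*A)
o(D, k) = 26 + k (o(D, k) = k - 1*(-26) = k + 26 = 26 + k)
I = 24683 (I = (3 + 90² + 5*90) - 1*(-16130) = (3 + 8100 + 450) + 16130 = 8553 + 16130 = 24683)
(12972 + o(175, 115))/(-15202 + I) = (12972 + (26 + 115))/(-15202 + 24683) = (12972 + 141)/9481 = 13113*(1/9481) = 13113/9481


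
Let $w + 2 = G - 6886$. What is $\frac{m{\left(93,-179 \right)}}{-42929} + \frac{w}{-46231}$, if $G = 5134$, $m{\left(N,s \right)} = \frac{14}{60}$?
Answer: $\frac{2258600363}{59539517970} \approx 0.037934$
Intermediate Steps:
$m{\left(N,s \right)} = \frac{7}{30}$ ($m{\left(N,s \right)} = 14 \cdot \frac{1}{60} = \frac{7}{30}$)
$w = -1754$ ($w = -2 + \left(5134 - 6886\right) = -2 - 1752 = -1754$)
$\frac{m{\left(93,-179 \right)}}{-42929} + \frac{w}{-46231} = \frac{7}{30 \left(-42929\right)} - \frac{1754}{-46231} = \frac{7}{30} \left(- \frac{1}{42929}\right) - - \frac{1754}{46231} = - \frac{7}{1287870} + \frac{1754}{46231} = \frac{2258600363}{59539517970}$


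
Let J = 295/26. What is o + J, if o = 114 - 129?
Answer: -95/26 ≈ -3.6538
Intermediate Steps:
o = -15
J = 295/26 (J = 295*(1/26) = 295/26 ≈ 11.346)
o + J = -15 + 295/26 = -95/26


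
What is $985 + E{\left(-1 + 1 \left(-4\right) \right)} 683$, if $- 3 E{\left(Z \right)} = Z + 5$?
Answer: $985$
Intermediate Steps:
$E{\left(Z \right)} = - \frac{5}{3} - \frac{Z}{3}$ ($E{\left(Z \right)} = - \frac{Z + 5}{3} = - \frac{5 + Z}{3} = - \frac{5}{3} - \frac{Z}{3}$)
$985 + E{\left(-1 + 1 \left(-4\right) \right)} 683 = 985 + \left(- \frac{5}{3} - \frac{-1 + 1 \left(-4\right)}{3}\right) 683 = 985 + \left(- \frac{5}{3} - \frac{-1 - 4}{3}\right) 683 = 985 + \left(- \frac{5}{3} - - \frac{5}{3}\right) 683 = 985 + \left(- \frac{5}{3} + \frac{5}{3}\right) 683 = 985 + 0 \cdot 683 = 985 + 0 = 985$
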